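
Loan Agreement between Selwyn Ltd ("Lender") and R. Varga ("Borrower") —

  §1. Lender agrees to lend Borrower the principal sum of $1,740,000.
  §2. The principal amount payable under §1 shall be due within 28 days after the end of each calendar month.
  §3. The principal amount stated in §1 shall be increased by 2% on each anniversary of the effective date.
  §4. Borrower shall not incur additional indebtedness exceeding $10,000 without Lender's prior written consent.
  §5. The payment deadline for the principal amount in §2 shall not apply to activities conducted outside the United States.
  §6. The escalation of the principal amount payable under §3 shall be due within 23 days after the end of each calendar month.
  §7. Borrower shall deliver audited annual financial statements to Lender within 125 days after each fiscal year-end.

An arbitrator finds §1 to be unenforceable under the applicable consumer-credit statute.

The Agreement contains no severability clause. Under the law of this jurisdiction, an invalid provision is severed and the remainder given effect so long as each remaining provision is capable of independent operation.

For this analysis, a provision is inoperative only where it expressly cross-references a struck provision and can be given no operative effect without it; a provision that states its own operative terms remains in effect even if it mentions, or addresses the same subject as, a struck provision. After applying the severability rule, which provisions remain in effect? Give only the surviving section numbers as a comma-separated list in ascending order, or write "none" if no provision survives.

4, 7

§1 is struck. §2 has no operative effect of its own apart from §1 and is therefore inoperative. §3 does nothing except set the escalation of the principal amount by reference to §1; with §1 gone it has no independent effect and is inoperative. §5 has no operative effect of its own apart from §2 and is therefore inoperative. §6 operates only by reference to §3, so it falls with §3. Under the stated default rule, only provisions that cannot operate independently fall away; the rest are enforced. That leaves §4 and §7 in effect.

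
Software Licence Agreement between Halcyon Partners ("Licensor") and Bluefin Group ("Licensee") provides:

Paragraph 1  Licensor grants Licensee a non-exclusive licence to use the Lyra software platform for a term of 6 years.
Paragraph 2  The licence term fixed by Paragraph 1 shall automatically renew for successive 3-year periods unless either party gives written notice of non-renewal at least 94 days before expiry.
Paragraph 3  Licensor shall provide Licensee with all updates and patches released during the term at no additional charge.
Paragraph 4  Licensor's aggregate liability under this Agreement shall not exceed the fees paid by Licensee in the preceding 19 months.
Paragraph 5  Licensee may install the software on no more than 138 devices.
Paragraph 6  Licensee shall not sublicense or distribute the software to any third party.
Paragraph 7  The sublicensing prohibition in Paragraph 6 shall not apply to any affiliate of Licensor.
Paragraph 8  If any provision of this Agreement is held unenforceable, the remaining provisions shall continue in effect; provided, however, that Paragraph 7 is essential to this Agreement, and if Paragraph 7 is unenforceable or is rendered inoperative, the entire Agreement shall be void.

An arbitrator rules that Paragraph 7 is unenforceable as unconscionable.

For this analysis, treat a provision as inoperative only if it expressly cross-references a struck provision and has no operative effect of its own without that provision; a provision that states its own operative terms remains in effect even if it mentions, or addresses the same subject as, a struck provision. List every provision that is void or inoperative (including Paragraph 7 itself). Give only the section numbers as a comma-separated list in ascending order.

1, 2, 3, 4, 5, 6, 7, 8

Paragraph 7 is struck. No other provision's operative terms depend on Paragraph 7. Paragraph 8 makes Paragraph 7 an essential term, and Paragraph 7 is the provision held invalid; under Paragraph 8, the entire Agreement is therefore void. No provision of the Agreement survives.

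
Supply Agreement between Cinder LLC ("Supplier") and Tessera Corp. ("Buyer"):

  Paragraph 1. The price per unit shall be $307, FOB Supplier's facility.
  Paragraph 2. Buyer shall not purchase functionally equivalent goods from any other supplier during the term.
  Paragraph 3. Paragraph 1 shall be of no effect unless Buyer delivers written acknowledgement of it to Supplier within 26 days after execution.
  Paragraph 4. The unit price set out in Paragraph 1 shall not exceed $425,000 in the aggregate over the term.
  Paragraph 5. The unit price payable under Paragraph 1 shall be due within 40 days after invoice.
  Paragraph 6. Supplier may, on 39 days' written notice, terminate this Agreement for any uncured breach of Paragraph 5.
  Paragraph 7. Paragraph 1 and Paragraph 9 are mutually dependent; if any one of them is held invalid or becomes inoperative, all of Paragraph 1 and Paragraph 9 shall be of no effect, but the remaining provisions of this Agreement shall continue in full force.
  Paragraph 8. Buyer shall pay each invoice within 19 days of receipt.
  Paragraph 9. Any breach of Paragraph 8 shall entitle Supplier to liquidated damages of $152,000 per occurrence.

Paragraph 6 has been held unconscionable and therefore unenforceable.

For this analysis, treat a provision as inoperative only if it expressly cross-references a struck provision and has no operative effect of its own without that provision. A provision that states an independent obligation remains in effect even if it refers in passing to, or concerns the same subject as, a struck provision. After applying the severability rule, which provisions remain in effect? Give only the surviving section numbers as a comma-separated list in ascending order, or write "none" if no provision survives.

Paragraph 6 is struck. No other provision's operative terms depend on Paragraph 6. Paragraph 7 ties Paragraph 1 and Paragraph 9 together, but none of those is affected here; the remaining provisions continue in force under Paragraph 7. That leaves Paragraph 1, Paragraph 2, Paragraph 3, Paragraph 4, Paragraph 5, Paragraph 7, Paragraph 8, and Paragraph 9 in effect.

1, 2, 3, 4, 5, 7, 8, 9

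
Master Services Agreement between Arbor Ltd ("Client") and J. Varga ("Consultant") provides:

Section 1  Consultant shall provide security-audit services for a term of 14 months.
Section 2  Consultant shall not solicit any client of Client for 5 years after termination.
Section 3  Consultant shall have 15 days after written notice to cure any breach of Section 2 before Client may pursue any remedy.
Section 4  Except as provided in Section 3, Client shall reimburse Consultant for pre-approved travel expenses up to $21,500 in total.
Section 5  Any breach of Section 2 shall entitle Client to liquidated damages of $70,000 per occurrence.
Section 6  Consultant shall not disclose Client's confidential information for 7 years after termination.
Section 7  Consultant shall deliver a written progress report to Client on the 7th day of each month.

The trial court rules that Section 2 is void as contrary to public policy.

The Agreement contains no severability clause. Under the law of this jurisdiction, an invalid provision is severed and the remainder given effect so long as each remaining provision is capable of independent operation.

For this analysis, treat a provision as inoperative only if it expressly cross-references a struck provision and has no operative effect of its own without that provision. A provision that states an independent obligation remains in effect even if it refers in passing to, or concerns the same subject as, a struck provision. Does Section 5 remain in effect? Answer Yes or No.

No

Section 2 is struck. The only function of Section 3 is the cure period for breach of Section 2, so it cannot stand once Section 2 is removed. The whole of Section 5 is the liquidated-damages amount, defined by reference to Section 2, so Section 5 cannot stand once Section 2 is removed. Section 4 mentions Section 3 but its own obligation stands independently of Section 3, so Section 4 is not affected. Under the stated default rule, only provisions that cannot operate independently fall away; the rest are enforced. That leaves Section 1, Section 4, Section 6, and Section 7 in effect. Section 5 is among the inoperative provisions, so the answer is no.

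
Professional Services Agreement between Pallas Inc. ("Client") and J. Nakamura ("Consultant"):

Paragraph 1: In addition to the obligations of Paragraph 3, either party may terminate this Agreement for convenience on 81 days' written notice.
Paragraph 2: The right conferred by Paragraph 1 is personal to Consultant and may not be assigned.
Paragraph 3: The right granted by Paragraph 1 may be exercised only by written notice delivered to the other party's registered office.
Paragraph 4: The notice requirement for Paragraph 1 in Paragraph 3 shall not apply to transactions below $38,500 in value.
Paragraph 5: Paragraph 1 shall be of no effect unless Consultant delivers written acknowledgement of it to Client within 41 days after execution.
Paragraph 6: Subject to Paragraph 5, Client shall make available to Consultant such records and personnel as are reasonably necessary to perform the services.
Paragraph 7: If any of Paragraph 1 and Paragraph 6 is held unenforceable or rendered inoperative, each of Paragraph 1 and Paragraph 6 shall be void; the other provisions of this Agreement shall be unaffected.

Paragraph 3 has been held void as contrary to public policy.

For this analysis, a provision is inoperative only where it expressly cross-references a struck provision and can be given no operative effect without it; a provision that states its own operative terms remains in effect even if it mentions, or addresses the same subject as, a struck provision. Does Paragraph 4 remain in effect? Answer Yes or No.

Paragraph 3 is struck. The whole of Paragraph 4 is the carve-out from the notice requirement for Paragraph 1, defined by reference to Paragraph 3, so Paragraph 4 cannot stand once Paragraph 3 is removed. Although Paragraph 1 refers to Paragraph 3, its operative terms do not depend on Paragraph 3, so it remains in effect. Paragraph 7 ties Paragraph 1 and Paragraph 6 together, but none of those is affected here; the remaining provisions continue in force under Paragraph 7. The provisions still in force are Paragraph 1, Paragraph 2, Paragraph 5, Paragraph 6, and Paragraph 7. Paragraph 4 is among the inoperative provisions, so the answer is no.

No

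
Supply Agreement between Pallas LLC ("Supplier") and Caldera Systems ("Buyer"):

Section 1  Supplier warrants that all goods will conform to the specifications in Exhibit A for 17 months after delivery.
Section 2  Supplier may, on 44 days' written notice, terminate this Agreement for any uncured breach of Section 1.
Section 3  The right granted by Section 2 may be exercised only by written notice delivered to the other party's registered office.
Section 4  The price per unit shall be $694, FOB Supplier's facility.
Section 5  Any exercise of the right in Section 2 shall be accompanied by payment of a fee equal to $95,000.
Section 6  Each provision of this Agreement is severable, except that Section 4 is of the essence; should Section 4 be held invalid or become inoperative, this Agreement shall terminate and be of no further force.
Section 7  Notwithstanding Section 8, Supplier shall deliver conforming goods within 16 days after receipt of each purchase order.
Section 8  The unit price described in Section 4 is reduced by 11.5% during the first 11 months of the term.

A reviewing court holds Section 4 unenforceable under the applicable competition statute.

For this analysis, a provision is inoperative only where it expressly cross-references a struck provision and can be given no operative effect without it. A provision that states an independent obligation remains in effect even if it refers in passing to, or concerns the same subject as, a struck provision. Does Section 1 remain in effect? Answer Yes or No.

No

Section 4 is struck. The whole of Section 8 is the introductory reduction to the unit price, defined by reference to Section 4, so Section 8 cannot stand once Section 4 is removed. Section 6 makes Section 4 an essential term, and Section 4 is the provision held invalid; under Section 6, the entire Agreement is therefore void. No provision of the Agreement survives. Section 1 is among the inoperative provisions, so the answer is no.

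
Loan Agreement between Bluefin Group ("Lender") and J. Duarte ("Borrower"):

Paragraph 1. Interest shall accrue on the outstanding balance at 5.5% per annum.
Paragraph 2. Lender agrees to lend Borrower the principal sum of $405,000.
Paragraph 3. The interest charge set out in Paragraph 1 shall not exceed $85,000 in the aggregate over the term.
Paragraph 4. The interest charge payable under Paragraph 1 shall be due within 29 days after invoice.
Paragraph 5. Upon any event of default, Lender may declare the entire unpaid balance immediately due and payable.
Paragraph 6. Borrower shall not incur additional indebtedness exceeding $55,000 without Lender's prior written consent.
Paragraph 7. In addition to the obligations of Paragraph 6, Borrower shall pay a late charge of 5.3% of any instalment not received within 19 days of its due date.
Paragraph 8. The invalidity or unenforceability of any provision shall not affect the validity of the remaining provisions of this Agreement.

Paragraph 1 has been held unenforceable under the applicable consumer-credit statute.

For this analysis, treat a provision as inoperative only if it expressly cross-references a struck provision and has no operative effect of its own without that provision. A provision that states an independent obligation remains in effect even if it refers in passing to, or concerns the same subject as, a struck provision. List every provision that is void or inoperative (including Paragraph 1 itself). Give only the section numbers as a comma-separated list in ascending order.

1, 3, 4

Paragraph 1 is struck. Paragraph 3 does nothing except set the aggregate cap on the interest charge by reference to Paragraph 1; with Paragraph 1 gone it has no independent effect and is inoperative. Paragraph 4 has no operative effect of its own apart from Paragraph 1 and is therefore inoperative. Under the severability clause in Paragraph 8, the remaining provisions continue in force. Paragraph 2, Paragraph 5, Paragraph 6, Paragraph 7, and Paragraph 8 remain in effect.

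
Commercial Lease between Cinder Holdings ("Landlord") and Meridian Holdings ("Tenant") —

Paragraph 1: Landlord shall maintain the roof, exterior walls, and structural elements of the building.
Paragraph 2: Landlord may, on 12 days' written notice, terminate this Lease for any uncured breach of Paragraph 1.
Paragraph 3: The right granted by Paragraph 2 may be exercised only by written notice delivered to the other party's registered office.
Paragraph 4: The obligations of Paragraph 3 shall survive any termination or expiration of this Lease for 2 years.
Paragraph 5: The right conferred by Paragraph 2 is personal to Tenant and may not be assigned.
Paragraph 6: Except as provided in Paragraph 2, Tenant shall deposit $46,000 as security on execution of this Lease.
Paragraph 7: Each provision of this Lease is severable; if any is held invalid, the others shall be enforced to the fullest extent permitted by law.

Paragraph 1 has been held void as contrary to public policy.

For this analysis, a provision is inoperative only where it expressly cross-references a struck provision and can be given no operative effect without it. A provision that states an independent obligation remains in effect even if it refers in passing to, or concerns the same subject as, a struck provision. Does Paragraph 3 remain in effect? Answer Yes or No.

No

Paragraph 1 is struck. Paragraph 2 merely fixes the termination right for breach of Paragraph 1; with Paragraph 1 gone it has nothing to operate on and falls away. The only function of Paragraph 3 is the notice requirement for Paragraph 2, so it cannot stand once Paragraph 2 is removed. Paragraph 5 merely fixes the non-assignment of Paragraph 2; with Paragraph 2 gone it has nothing to operate on and falls away. Paragraph 4 merely fixes the survival period for Paragraph 3; with Paragraph 3 gone it has nothing to operate on and falls away. Paragraph 6 mentions Paragraph 2 but its own obligation stands independently of Paragraph 2, so Paragraph 6 is not affected. Under the severability clause in Paragraph 7, the remaining provisions continue in force. Paragraph 6 and Paragraph 7 remain in effect. Paragraph 3 is among the inoperative provisions, so the answer is no.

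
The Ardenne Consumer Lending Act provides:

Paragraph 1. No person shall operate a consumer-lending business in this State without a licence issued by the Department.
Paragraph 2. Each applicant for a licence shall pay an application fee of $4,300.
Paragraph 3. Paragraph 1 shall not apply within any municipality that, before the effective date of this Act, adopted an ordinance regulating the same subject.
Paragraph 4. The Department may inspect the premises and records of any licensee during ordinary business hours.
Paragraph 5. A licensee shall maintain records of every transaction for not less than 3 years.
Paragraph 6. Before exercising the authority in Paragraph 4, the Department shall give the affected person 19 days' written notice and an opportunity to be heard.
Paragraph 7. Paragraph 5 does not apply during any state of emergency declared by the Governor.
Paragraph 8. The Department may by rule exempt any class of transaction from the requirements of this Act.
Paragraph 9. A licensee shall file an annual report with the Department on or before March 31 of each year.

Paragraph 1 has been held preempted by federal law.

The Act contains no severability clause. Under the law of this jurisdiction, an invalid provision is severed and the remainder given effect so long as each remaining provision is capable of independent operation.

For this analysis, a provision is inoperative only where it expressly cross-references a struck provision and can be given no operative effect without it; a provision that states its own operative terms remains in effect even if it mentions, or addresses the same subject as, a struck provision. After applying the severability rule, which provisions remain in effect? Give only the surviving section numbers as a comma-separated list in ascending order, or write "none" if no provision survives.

Paragraph 1 is struck. Paragraph 3 operates only by reference to Paragraph 1, so it falls with Paragraph 1. With no severability clause, the stated default rule severs what cannot stand and enforces each remaining provision that can operate on its own. Paragraph 2, Paragraph 4, Paragraph 5, Paragraph 6, Paragraph 7, Paragraph 8, and Paragraph 9 remain in effect.

2, 4, 5, 6, 7, 8, 9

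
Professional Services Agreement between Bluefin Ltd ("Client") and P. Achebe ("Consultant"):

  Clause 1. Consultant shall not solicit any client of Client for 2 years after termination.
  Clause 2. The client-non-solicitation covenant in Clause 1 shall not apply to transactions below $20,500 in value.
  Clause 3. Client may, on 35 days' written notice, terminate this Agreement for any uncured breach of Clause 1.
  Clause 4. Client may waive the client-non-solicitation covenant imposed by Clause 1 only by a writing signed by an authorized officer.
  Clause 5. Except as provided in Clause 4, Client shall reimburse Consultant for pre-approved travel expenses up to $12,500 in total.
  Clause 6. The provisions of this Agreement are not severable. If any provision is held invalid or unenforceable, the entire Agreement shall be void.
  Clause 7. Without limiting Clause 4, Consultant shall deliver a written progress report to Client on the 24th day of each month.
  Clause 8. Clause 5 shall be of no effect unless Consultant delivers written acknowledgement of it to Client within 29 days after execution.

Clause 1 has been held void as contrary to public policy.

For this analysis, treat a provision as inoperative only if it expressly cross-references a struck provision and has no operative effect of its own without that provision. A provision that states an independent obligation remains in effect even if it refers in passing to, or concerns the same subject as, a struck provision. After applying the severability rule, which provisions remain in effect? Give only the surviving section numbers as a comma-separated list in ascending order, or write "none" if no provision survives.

Clause 1 is struck. Clause 2 does nothing except set the carve-out from the client-non-solicitation covenant by reference to Clause 1; with Clause 1 gone it has no independent effect and is inoperative. Clause 3 operates only by reference to Clause 1, so it falls with Clause 1. The only function of Clause 4 is the waiver condition for Clause 1, so it cannot stand once Clause 1 is removed. Clause 6 provides that the Agreement is not severable, so the invalidity of any one provision voids the entire Agreement. No provision of the Agreement survives.

none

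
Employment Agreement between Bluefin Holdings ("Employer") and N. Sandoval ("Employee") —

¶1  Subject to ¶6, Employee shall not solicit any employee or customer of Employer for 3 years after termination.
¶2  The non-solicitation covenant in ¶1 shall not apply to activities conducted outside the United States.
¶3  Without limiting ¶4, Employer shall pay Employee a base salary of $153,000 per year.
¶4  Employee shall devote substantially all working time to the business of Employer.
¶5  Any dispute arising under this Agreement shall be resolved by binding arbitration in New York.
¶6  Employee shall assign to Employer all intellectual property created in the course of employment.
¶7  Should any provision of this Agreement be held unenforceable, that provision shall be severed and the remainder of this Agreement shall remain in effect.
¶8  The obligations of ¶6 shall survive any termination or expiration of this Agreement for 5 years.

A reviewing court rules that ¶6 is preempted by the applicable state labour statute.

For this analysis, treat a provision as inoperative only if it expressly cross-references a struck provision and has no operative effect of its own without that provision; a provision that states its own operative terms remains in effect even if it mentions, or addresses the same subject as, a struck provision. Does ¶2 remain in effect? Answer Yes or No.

¶6 is struck. ¶8 has no operative effect of its own apart from ¶6 and is therefore inoperative. ¶1 mentions ¶6 but its own obligation stands independently of ¶6, so ¶1 is not affected. ¶7 is a severability clause and preserves every provision that can still be given independent effect. ¶1, ¶2, ¶3, ¶4, ¶5, and ¶7 remain in effect. ¶2 is among the surviving provisions, so the answer is yes.

Yes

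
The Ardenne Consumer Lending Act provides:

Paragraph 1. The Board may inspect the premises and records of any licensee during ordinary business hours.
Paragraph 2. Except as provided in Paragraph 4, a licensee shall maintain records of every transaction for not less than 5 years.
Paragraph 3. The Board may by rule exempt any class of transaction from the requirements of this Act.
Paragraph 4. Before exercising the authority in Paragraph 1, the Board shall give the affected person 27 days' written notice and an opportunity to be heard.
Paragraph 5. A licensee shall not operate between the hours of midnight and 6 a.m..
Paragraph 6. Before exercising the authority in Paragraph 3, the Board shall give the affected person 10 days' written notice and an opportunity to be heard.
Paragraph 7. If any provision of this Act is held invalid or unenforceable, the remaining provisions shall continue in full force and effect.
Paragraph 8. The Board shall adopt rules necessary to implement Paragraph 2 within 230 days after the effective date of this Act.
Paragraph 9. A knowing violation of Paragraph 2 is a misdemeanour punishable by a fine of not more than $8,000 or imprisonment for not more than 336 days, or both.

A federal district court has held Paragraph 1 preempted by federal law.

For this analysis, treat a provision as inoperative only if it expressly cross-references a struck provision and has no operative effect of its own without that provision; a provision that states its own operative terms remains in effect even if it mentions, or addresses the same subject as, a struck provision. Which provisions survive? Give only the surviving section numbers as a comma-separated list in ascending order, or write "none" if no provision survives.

2, 3, 5, 6, 7, 8, 9

Paragraph 1 is struck. Paragraph 4 has no operative effect of its own apart from Paragraph 1 and is therefore inoperative. Paragraph 2 mentions Paragraph 4 but its own obligation stands independently of Paragraph 4, so Paragraph 2 is not affected. Paragraph 7 is a severability clause and preserves every provision that can still be given independent effect. That leaves Paragraph 2, Paragraph 3, Paragraph 5, Paragraph 6, Paragraph 7, Paragraph 8, and Paragraph 9 in effect.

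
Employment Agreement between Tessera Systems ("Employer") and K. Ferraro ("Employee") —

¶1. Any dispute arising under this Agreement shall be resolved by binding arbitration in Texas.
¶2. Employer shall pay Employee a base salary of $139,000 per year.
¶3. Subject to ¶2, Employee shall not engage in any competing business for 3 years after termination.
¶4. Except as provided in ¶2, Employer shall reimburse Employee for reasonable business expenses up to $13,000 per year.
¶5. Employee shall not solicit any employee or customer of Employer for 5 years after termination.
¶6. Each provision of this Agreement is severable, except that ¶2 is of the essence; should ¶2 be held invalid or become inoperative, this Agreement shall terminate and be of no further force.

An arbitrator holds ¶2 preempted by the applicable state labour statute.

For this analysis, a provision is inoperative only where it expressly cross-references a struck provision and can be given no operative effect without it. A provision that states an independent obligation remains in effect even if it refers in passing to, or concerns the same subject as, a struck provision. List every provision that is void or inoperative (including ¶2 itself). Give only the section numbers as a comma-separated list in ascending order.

1, 2, 3, 4, 5, 6

¶2 is struck. Nothing else in the Agreement is defined by reference to ¶2. ¶6 makes ¶2 an essential term, and ¶2 is the provision held invalid; under ¶6, the entire Agreement is therefore void. No provision of the Agreement survives.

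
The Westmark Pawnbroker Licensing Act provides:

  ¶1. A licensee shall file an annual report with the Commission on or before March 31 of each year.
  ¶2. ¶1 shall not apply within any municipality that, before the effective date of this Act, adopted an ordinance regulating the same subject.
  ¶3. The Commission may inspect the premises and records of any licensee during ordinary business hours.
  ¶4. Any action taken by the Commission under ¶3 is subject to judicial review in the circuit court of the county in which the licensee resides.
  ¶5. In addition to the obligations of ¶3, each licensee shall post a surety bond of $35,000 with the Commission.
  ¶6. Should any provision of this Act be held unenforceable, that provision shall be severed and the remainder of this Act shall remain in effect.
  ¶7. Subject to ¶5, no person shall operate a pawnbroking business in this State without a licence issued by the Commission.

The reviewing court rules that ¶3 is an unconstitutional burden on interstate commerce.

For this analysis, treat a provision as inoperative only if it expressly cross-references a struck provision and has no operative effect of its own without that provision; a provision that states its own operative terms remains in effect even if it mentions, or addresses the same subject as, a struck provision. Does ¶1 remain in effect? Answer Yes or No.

Yes

¶3 is struck. ¶4 has no operative effect of its own apart from ¶3 and is therefore inoperative. Although ¶5 refers to ¶3, its operative terms do not depend on ¶3, so it remains in effect. ¶6 is a severability clause and preserves every provision that can still be given independent effect. That leaves ¶1, ¶2, ¶5, ¶6, and ¶7 in effect. ¶1 is among the surviving provisions, so the answer is yes.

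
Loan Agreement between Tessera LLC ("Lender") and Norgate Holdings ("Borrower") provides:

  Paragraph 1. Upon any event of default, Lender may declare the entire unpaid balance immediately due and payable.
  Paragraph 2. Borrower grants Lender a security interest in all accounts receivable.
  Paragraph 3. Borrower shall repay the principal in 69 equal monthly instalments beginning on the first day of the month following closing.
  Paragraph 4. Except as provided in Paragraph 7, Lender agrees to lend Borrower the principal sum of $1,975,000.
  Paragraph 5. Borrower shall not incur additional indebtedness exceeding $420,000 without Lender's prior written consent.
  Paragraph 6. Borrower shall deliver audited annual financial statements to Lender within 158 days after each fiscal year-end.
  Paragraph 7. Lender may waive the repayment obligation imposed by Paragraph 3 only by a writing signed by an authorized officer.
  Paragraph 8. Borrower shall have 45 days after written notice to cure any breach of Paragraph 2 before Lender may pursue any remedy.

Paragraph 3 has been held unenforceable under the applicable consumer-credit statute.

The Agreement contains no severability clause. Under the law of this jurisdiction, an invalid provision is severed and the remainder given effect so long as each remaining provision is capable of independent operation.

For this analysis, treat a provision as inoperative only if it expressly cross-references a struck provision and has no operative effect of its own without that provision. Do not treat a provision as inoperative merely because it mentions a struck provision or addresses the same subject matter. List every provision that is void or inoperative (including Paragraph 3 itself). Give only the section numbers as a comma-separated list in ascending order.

Paragraph 3 is struck. The only function of Paragraph 7 is the waiver condition for Paragraph 3, so it cannot stand once Paragraph 3 is removed. Although Paragraph 4 refers to Paragraph 7, its operative terms do not depend on Paragraph 7, so it remains in effect. Under the stated default rule, only provisions that cannot operate independently fall away; the rest are enforced. Paragraph 1, Paragraph 2, Paragraph 4, Paragraph 5, Paragraph 6, and Paragraph 8 remain in effect.

3, 7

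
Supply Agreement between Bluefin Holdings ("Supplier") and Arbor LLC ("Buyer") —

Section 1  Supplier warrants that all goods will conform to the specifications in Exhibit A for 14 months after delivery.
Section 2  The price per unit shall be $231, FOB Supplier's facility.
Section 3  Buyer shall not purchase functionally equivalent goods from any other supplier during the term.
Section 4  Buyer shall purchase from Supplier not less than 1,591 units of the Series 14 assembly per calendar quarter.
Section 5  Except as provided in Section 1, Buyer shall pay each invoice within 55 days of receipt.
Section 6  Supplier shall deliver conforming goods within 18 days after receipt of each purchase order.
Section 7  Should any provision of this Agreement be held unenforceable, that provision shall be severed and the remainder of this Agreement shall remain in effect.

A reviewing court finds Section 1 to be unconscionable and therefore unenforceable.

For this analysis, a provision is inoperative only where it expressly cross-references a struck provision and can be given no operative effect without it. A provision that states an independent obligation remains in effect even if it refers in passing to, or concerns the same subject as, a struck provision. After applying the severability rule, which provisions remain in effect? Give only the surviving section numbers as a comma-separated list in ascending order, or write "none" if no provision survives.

2, 3, 4, 5, 6, 7

Section 1 is struck. Although Section 5 refers to Section 1, its operative terms do not depend on Section 1, so it remains in effect. No other provision's operative terms depend on Section 1. Under the severability clause in Section 7, the remaining provisions continue in force. The provisions still in force are Section 2, Section 3, Section 4, Section 5, Section 6, and Section 7.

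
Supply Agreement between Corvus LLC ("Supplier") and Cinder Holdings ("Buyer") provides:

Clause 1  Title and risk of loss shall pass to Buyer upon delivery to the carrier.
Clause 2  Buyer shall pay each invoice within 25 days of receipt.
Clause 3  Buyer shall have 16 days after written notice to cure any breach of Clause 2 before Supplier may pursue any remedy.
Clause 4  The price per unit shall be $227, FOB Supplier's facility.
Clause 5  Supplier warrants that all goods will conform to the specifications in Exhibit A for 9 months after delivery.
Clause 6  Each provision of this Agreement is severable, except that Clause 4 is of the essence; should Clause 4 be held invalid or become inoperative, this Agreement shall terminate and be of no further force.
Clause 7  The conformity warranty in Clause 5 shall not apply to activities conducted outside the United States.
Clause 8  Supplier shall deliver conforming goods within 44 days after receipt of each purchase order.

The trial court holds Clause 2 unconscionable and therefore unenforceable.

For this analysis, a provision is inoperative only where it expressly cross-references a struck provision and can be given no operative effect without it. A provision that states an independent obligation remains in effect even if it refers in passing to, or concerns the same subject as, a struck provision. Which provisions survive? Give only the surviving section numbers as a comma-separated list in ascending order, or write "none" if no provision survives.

1, 4, 5, 6, 7, 8

Clause 2 is struck. Clause 3 has no operative effect of its own apart from Clause 2 and is therefore inoperative. Clause 6 makes Clause 4 an essential term, but Clause 4 is unaffected, so the severability proviso in Clause 6 preserves the remaining provisions. The provisions still in force are Clause 1, Clause 4, Clause 5, Clause 6, Clause 7, and Clause 8.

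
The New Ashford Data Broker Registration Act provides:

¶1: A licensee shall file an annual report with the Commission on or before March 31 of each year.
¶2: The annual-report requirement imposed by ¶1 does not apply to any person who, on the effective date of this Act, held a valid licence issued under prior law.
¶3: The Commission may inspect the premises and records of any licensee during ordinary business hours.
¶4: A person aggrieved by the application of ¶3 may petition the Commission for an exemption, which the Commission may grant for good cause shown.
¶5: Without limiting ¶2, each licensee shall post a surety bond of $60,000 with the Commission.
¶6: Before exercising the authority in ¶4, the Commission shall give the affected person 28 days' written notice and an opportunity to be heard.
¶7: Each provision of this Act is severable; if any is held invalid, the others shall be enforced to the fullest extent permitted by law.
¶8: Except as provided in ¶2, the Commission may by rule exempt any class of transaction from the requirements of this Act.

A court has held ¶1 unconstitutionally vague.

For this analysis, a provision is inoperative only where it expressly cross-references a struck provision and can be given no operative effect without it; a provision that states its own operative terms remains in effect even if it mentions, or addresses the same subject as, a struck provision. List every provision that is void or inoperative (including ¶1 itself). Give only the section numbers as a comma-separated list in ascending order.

1, 2

¶1 is struck. The only function of ¶2 is the grandfather exemption from ¶1, so it cannot stand once ¶1 is removed. Although ¶8 refers to ¶2, its operative terms do not depend on ¶2, so it remains in effect. Although ¶5 refers to ¶2, its operative terms do not depend on ¶2, so it remains in effect. Under the severability clause in ¶7, the remaining provisions continue in force. ¶3, ¶4, ¶5, ¶6, ¶7, and ¶8 remain in effect.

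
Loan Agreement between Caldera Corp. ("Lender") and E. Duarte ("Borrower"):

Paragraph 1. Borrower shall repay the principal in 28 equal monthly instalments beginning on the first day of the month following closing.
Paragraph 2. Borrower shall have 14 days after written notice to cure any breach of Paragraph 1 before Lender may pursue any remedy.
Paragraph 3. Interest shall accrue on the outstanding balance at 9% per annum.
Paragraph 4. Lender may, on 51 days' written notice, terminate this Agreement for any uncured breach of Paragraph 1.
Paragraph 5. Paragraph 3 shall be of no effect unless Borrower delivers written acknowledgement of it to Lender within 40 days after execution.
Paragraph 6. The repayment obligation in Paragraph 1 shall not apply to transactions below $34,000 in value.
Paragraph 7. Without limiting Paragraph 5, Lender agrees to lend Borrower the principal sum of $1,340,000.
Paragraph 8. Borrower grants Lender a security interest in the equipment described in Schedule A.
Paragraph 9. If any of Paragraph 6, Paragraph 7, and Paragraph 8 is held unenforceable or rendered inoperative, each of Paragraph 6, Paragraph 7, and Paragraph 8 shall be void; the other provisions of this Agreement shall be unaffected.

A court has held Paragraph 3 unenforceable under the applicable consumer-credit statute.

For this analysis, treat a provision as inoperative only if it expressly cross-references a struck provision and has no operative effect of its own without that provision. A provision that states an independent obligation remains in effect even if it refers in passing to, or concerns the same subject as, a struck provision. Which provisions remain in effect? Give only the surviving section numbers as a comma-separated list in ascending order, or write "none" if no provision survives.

1, 2, 4, 6, 7, 8, 9

Paragraph 3 is struck. Paragraph 5 operates only by reference to Paragraph 3, so it falls with Paragraph 3. Paragraph 7 mentions Paragraph 5 but its own obligation stands independently of Paragraph 5, so Paragraph 7 is not affected. Paragraph 9 ties Paragraph 6, Paragraph 7, and Paragraph 8 together, but none of those is affected here; the remaining provisions continue in force under Paragraph 9. That leaves Paragraph 1, Paragraph 2, Paragraph 4, Paragraph 6, Paragraph 7, Paragraph 8, and Paragraph 9 in effect.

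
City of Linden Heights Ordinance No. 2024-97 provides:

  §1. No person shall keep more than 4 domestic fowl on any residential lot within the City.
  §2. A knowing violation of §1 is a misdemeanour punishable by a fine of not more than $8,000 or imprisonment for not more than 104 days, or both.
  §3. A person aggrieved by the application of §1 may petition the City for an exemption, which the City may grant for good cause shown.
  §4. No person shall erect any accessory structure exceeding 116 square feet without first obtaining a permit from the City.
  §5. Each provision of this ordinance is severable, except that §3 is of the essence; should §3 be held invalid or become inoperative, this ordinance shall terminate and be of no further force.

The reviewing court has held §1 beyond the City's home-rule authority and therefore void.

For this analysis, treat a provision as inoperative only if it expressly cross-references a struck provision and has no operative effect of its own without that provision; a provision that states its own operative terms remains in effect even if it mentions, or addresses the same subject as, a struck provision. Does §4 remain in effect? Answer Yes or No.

§1 is struck. §2 merely fixes the criminal penalty for violating §1; with §1 gone it has nothing to operate on and falls away. §3 operates only by reference to §1, so it falls with §1. §5 makes §3 an essential term, and §3 has been rendered inoperative by the cascade; under §5, the entire ordinance is therefore void. No provision of the ordinance survives. §4 is among the inoperative provisions, so the answer is no.

No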